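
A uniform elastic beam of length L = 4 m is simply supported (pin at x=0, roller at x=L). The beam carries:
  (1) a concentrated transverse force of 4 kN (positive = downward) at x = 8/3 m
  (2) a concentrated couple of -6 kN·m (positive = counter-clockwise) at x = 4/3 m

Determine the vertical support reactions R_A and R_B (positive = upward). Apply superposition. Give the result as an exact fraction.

Load 1 — point force P=4 kN at a=8/3 m (b=L-a=4/3):
  R_A = Pb/L = 4·(4/3)/4 = 4/3 kN
  R_B = Pa/L = 4·(8/3)/4 = 8/3 kN
Load 2 — applied couple M₀=-6 kN·m at a=4/3 m (b=L-a=8/3):
  R_A = M₀/L = (-6)/4 = -3/2 kN
  R_B = -M₀/L = -(-6)/4 = 3/2 kN
Superposition: R_A = -1/6 kN, R_B = 25/6 kN

R_A = -1/6 kN, R_B = 25/6 kN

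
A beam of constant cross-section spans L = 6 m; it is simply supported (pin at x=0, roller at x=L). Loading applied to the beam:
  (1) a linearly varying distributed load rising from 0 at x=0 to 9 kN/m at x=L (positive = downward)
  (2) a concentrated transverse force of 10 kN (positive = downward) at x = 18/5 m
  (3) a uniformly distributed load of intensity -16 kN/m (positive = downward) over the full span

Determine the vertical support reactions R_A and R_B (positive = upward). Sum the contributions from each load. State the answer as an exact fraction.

R_A = -35 kN, R_B = -24 kN

Load 1 — triangular load w₀=9 kN/m (0→w₀ over full span):
  R_A = w₀L/6 = 9·6/6 = 9 kN
  R_B = w₀L/3 = 9·6/3 = 18 kN
Load 2 — point force P=10 kN at a=18/5 m (b=L-a=12/5):
  R_A = Pb/L = 10·(12/5)/6 = 4 kN
  R_B = Pa/L = 10·(18/5)/6 = 6 kN
Load 3 — uniform load w=-16 kN/m over full span:
  R_A = wL/2 = (-16)·6/2 = -48 kN
  R_B = wL/2 = (-16)·6/2 = -48 kN
Superposition: R_A = -35 kN, R_B = -24 kN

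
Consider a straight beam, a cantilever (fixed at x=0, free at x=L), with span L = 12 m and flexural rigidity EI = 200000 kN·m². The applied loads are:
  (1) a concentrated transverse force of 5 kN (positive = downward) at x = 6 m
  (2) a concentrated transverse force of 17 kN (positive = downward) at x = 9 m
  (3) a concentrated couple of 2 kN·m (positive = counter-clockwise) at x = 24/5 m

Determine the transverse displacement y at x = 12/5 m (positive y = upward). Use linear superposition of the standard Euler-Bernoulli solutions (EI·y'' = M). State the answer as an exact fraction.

y(12/5) = -7353/3125000 m

Load 1 — point force P=5 kN at a=6 m (b=L-a=6):
  y_1 = -Px²(3a-x)/(6EI)  [x≤a] = -5·(12/5)²·(3·6-(12/5))/(6·200000) = -117/312500 m
Load 2 — point force P=17 kN at a=9 m (b=L-a=3):
  y_2 = -Px²(3a-x)/(6EI)  [x≤a] = -17·(12/5)²·(3·9-(12/5))/(6·200000) = -6273/3125000 m
Load 3 — applied couple M₀=2 kN·m at a=24/5 m (b=L-a=36/5):
  y_3 = M₀x²/(2EI)  [x≤a] = 2·(12/5)²/(2·200000) = 9/312500 m
Superposition: y = Σ y_i = -7353/3125000 m ≈ -0.002353 m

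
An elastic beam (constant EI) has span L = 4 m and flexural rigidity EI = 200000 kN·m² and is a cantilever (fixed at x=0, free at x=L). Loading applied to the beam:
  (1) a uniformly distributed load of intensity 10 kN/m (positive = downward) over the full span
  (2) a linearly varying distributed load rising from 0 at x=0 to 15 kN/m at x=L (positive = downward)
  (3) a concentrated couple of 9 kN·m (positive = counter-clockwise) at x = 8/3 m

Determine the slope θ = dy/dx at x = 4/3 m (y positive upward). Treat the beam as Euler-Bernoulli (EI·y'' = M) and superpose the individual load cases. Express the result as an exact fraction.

θ(4/3) = -323/450000 rad

Load 1 — uniform load w=10 kN/m over full span:
  θ_1 = -wx(x²-3Lx+3L²)/(6EI) = -10·(4/3)·((4/3)²-3·4·(4/3)+3·4²)/(6·200000) = -19/50625 rad
Load 2 — triangular load w₀=15 kN/m (0→w₀ over full span):
  θ_2 = (w₀Lx²/4-w₀L²x/3-w₀x⁴/(24L))/EI = (15·4·(4/3)²/4-15·4²·(4/3)/3-15·(4/3)⁴/(24·4))/200000 = -163/405000 rad
Load 3 — applied couple M₀=9 kN·m at a=8/3 m (b=L-a=4/3):
  θ_3 = M₀x/EI  [x≤a] = 9·(4/3)/200000 = 3/50000 rad
Superposition: θ = Σ θ_i = -323/450000 rad ≈ -0.000718 rad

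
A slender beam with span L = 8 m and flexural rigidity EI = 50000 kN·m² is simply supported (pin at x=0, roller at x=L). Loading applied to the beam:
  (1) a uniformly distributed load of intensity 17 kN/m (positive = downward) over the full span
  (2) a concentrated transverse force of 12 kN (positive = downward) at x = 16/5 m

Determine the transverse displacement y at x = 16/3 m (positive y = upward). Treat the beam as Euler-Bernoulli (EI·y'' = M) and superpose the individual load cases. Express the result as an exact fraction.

Load 1 — uniform load w=17 kN/m over full span:
  y_1 = -wx(L³-2Lx²+x³)/(24EI) = -17·(16/3)·(8³-2·8·(16/3)²+(16/3)³)/(24·50000) = -11968/759375 m
Load 2 — point force P=12 kN at a=16/5 m (b=L-a=24/5):
  y_2 = -Pa(L-x)(2Lx-a²-x²)/(6LEI)  [x>a] = -12·(16/5)·(8-(16/3))·(2·8·(16/3)-(16/5)²-(16/3)²)/(6·8·50000) = -20992/10546875 m
Superposition: y = Σ y_i = -1684928/94921875 m ≈ -0.017751 m

y(16/3) = -1684928/94921875 m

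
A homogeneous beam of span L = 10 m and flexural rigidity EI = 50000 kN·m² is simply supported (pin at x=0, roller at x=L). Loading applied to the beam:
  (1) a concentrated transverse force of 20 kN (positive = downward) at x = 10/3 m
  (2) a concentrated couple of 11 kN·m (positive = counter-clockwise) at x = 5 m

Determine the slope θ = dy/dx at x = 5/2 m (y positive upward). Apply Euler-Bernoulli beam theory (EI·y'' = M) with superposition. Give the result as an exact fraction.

Load 1 — point force P=20 kN at a=10/3 m (b=L-a=20/3):
  θ_1 = -Pb(L²-b²-3x²)/(6LEI)  [x≤a] = -20·(20/3)·(10²-(20/3)²-3·(5/2)²)/(6·10·50000) = -53/32400 rad
Load 2 — applied couple M₀=11 kN·m at a=5 m (b=L-a=5):
  θ_2 = (M₀x²/(2L)+C₁)/EI  [x≤a] with C₁=M₀(3b²-L²)/(6L)=-55/12 = (11·(5/2)²/(2·10)+(-55/12))/50000 = -11/480000 rad
Superposition: θ = Σ θ_i = -21497/12960000 rad ≈ -0.001659 rad

θ(5/2) = -21497/12960000 rad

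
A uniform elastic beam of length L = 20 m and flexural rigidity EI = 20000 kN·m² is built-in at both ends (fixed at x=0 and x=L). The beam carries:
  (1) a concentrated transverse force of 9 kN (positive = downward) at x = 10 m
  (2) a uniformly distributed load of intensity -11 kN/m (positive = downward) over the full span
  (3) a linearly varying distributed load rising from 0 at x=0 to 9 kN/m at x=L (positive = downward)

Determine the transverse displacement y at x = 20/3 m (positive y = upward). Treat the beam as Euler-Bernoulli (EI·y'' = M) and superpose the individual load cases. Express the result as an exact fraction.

y(20/3) = 953/9720 m

Load 1 — point force P=9 kN at a=10 m (b=L-a=10):
  y_1 = -Pb²x²(3aL-(3a+b)x)/(6L³EI)  [x≤a] = -9·10²·(20/3)²·(3·10·20-(3·10+10)·(20/3))/(6·20³·20000) = -1/72 m
Load 2 — uniform load w=-11 kN/m over full span:
  y_2 = -wx²(L-x)²/(24EI) = -(-11)·(20/3)²·(20-(20/3))²/(24·20000) = 44/243 m
Load 3 — triangular load w₀=9 kN/m (0→w₀ over full span):
  y_3 = -w₀x²(L-x)²(x+2L)/(120LEI) = -9·(20/3)²·(20-(20/3))²·((20/3)+2·20)/(120·20·20000) = -28/405 m
Superposition: y = Σ y_i = 953/9720 m ≈ 0.098045 m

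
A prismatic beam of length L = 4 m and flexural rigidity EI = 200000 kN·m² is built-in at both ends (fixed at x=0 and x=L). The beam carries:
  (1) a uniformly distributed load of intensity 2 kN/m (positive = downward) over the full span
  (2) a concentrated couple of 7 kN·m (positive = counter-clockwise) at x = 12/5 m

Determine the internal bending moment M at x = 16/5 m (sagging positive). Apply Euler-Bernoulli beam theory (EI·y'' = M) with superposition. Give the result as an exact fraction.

M(16/5) = -481/375 kN·m

Load 1 — uniform load w=2 kN/m over full span:
  M_1 = wLx/2 - wL²/12 - wx²/2 = 2·4·(16/5)/2 - 2·4²/12 - 2·(16/5)²/2 = -8/75 kN·m
Load 2 — applied couple M₀=7 kN·m at a=12/5 m (b=L-a=8/5):
  M_2 = R_Ax - M_A - M₀  [x>a] with R_A=63/25, M_A=56/25 = (63/25)·(16/5) - (56/25) - 7 = -147/125 kN·m
Superposition: M = Σ M_i = -481/375 kN·m ≈ -1.282667 kN·m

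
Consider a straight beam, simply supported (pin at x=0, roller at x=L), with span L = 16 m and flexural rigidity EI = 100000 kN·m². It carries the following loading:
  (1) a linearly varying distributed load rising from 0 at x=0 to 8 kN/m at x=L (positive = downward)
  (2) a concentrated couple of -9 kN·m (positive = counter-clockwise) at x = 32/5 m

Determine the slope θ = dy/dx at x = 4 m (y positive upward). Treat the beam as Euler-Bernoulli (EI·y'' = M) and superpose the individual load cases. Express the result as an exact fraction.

θ(4) = -215209/45000000 rad

Load 1 — triangular load w₀=8 kN/m (0→w₀ over full span):
  θ_1 = -w₀(7L⁴-30L²x²+15x⁴)/(360LEI) = -8·(7·16⁴-30·16²·4²+15·4⁴)/(360·16·100000) = -1327/281250 rad
Load 2 — applied couple M₀=-9 kN·m at a=32/5 m (b=L-a=48/5):
  θ_2 = (M₀x²/(2L)+C₁)/EI  [x≤a] with C₁=M₀(3b²-L²)/(6L)=-48/25 = ((-9)·4²/(2·16)+(-48/25))/100000 = -321/5000000 rad
Superposition: θ = Σ θ_i = -215209/45000000 rad ≈ -0.004782 rad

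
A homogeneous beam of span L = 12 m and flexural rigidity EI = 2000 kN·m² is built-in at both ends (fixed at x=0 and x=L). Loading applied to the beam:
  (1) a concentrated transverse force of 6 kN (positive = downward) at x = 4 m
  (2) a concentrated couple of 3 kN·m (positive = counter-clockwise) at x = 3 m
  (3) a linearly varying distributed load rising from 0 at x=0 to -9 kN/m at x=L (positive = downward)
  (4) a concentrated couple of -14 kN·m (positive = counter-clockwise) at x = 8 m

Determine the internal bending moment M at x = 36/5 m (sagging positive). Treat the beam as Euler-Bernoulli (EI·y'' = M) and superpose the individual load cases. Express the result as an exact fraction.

Load 1 — point force P=6 kN at a=4 m (b=L-a=8):
  M_1 = Pa²(a+3b)(L-x)/L³ - Pa²b/L²  [x>a] = 6·4²·(4+3·8)·(12-(36/5))/12³ - 6·4²·8/12² = 32/15 kN·m
Load 2 — applied couple M₀=3 kN·m at a=3 m (b=L-a=9):
  M_2 = R_Ax - M_A - M₀  [x>a] with R_A=9/32, M_A=-9/16 = (9/32)·(36/5) - (-9/16) - 3 = -33/80 kN·m
Load 3 — triangular load w₀=-9 kN/m (0→w₀ over full span):
  M_3 = 3w₀Lx/20 - w₀L²/30 - w₀x³/(6L) = 3·(-9)·12·(36/5)/20 - (-9)·12²/30 - (-9)·(36/5)³/(6·12) = -3348/125 kN·m
Load 4 — applied couple M₀=-14 kN·m at a=8 m (b=L-a=4):
  M_4 = R_Ax - M_A  [x≤a] with R_A=-14/9, M_A=-14/3 = (-14/9)·(36/5) - (-14/3) = -98/15 kN·m
Superposition: M = Σ M_i = -63193/2000 kN·m ≈ -31.596500 kN·m

M(36/5) = -63193/2000 kN·m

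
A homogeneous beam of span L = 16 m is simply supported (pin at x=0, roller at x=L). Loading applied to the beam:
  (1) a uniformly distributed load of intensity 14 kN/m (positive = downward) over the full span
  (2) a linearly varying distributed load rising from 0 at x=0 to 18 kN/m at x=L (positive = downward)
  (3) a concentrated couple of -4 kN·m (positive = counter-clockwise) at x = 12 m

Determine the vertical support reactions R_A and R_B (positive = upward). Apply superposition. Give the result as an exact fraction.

Load 1 — uniform load w=14 kN/m over full span:
  R_A = wL/2 = 14·16/2 = 112 kN
  R_B = wL/2 = 14·16/2 = 112 kN
Load 2 — triangular load w₀=18 kN/m (0→w₀ over full span):
  R_A = w₀L/6 = 18·16/6 = 48 kN
  R_B = w₀L/3 = 18·16/3 = 96 kN
Load 3 — applied couple M₀=-4 kN·m at a=12 m (b=L-a=4):
  R_A = M₀/L = (-4)/16 = -1/4 kN
  R_B = -M₀/L = -(-4)/16 = 1/4 kN
Superposition: R_A = 639/4 kN, R_B = 833/4 kN

R_A = 639/4 kN, R_B = 833/4 kN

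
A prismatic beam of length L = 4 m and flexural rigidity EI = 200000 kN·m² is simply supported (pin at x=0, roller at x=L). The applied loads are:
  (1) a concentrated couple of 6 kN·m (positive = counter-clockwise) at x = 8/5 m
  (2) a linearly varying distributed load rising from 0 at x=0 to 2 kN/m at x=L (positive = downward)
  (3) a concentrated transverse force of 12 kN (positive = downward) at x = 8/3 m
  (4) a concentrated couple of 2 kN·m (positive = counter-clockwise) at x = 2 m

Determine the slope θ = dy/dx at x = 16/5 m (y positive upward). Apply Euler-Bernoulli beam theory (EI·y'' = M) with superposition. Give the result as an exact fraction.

θ(16/5) = 163211/3375000000 rad

Load 1 — applied couple M₀=6 kN·m at a=8/5 m (b=L-a=12/5):
  θ_1 = (M₀x²/(2L)-M₀(x-a)+C₁)/EI  [x>a] with C₁=M₀(3b²-L²)/(6L)=8/25 = (6·(16/5)²/(2·4)-6·((16/5)-(8/5))+(8/25))/200000 = -1/125000 rad
Load 2 — triangular load w₀=2 kN/m (0→w₀ over full span):
  θ_2 = -w₀(7L⁴-30L²x²+15x⁴)/(360LEI) = -2·(7·4⁴-30·4²·(16/5)²+15·(16/5)⁴)/(360·4·200000) = 757/70312500 rad
Load 3 — point force P=12 kN at a=8/3 m (b=L-a=4/3):
  θ_3 = -Pa(2L²-6Lx+3x²+a²)/(6LEI)  [x>a] = -12·(8/3)·(2·4²-6·4·(16/5)+3·(16/5)²+(8/3)²)/(6·4·200000) = 98/2109375 rad
Load 4 — applied couple M₀=2 kN·m at a=2 m (b=L-a=2):
  θ_4 = (M₀x²/(2L)-M₀(x-a)+C₁)/EI  [x>a] with C₁=M₀(3b²-L²)/(6L)=-1/3 = (2·(16/5)²/(2·4)-2·((16/5)-2)+(-1/3))/200000 = -13/15000000 rad
Superposition: θ = Σ θ_i = 163211/3375000000 rad ≈ 0.000048 rad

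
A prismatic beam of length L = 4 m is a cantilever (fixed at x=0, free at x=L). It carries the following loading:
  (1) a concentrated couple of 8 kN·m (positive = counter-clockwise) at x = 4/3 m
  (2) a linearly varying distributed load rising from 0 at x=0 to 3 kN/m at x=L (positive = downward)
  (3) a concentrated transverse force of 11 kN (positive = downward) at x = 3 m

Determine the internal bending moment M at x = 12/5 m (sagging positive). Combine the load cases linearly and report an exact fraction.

M(12/5) = -1241/125 kN·m

Load 1 — applied couple M₀=8 kN·m at a=4/3 m (b=L-a=8/3):
  M_1 = 0  [x>a] = 0 kN·m
Load 2 — triangular load w₀=3 kN/m (0→w₀ over full span):
  M_2 = w₀Lx/2 - w₀L²/3 - w₀x³/(6L) = 3·4·(12/5)/2 - 3·4²/3 - 3·(12/5)³/(6·4) = -416/125 kN·m
Load 3 — point force P=11 kN at a=3 m (b=L-a=1):
  M_3 = -P(a-x)  [x≤a] = -11·(3-(12/5)) = -33/5 kN·m
Superposition: M = Σ M_i = -1241/125 kN·m ≈ -9.928000 kN·m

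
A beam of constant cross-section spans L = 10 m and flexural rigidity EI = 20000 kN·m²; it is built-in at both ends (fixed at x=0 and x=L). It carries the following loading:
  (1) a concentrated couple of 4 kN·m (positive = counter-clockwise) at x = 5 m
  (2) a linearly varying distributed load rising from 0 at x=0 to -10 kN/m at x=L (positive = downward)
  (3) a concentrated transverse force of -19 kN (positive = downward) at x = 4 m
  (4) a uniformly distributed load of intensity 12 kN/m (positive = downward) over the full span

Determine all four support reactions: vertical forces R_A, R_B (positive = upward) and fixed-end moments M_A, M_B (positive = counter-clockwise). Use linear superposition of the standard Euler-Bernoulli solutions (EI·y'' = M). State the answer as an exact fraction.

Load 1 — applied couple M₀=4 kN·m at a=5 m (b=L-a=5):
  R_A = 6M₀ab/L³ = 6·4·5·5/10³ = 3/5 kN
  M_A = M₀b(2a-b)/L² = 4·5·(2·5-5)/10² = 1 kN·m
  R_B = -6M₀ab/L³ = -6·4·5·5/10³ = -3/5 kN
  M_B = M₀a(2b-a)/L² = 4·5·(2·5-5)/10² = 1 kN·m
Load 2 — triangular load w₀=-10 kN/m (0→w₀ over full span):
  R_A = 3w₀L/20 = 3·(-10)·10/20 = -15 kN
  M_A = w₀L²/30 = (-10)·10²/30 = -100/3 kN·m
  R_B = 7w₀L/20 = 7·(-10)·10/20 = -35 kN
  M_B = -w₀L²/20 = -(-10)·10²/20 = 50 kN·m
Load 3 — point force P=-19 kN at a=4 m (b=L-a=6):
  R_A = Pb²(3a+b)/L³ = (-19)·6²·(3·4+6)/10³ = -1539/125 kN
  M_A = Pab²/L² = (-19)·4·6²/10² = -684/25 kN·m
  R_B = Pa²(a+3b)/L³ = (-19)·4²·(4+3·6)/10³ = -836/125 kN
  M_B = -Pa²b/L² = -(-19)·4²·6/10² = 456/25 kN·m
Load 4 — uniform load w=12 kN/m over full span:
  R_A = wL/2 = 12·10/2 = 60 kN
  M_A = wL²/12 = 12·10²/12 = 100 kN·m
  R_B = wL/2 = 12·10/2 = 60 kN
  M_B = -wL²/12 = -12·10²/12 = -100 kN·m
Superposition: R_A = 4161/125 kN, M_A = 3023/75 kN·m, R_B = 2214/125 kN, M_B = -769/25 kN·m

R_A = 4161/125 kN, M_A = 3023/75 kN·m, R_B = 2214/125 kN, M_B = -769/25 kN·m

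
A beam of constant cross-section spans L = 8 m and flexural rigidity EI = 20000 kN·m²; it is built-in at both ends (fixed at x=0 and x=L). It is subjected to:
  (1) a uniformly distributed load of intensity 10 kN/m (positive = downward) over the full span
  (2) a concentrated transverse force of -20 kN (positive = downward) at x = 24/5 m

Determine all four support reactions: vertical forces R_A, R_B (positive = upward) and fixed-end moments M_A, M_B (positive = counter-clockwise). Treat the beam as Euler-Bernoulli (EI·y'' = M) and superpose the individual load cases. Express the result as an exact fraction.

Load 1 — uniform load w=10 kN/m over full span:
  R_A = wL/2 = 10·8/2 = 40 kN
  M_A = wL²/12 = 10·8²/12 = 160/3 kN·m
  R_B = wL/2 = 10·8/2 = 40 kN
  M_B = -wL²/12 = -10·8²/12 = -160/3 kN·m
Load 2 — point force P=-20 kN at a=24/5 m (b=L-a=16/5):
  R_A = Pb²(3a+b)/L³ = (-20)·(16/5)²·(3·(24/5)+(16/5))/8³ = -176/25 kN
  M_A = Pab²/L² = (-20)·(24/5)·(16/5)²/8² = -384/25 kN·m
  R_B = Pa²(a+3b)/L³ = (-20)·(24/5)²·((24/5)+3·(16/5))/8³ = -324/25 kN
  M_B = -Pa²b/L² = -(-20)·(24/5)²·(16/5)/8² = 576/25 kN·m
Superposition: R_A = 824/25 kN, M_A = 2848/75 kN·m, R_B = 676/25 kN, M_B = -2272/75 kN·m

R_A = 824/25 kN, M_A = 2848/75 kN·m, R_B = 676/25 kN, M_B = -2272/75 kN·m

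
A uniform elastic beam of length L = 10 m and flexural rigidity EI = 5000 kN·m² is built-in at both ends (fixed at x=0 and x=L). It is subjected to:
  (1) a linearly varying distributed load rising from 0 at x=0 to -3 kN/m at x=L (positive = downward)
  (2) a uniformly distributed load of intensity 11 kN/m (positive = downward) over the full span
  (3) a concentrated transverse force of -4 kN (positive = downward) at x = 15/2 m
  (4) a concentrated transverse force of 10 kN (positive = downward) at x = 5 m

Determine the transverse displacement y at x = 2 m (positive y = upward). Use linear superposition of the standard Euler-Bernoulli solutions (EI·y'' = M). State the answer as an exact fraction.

Load 1 — triangular load w₀=-3 kN/m (0→w₀ over full span):
  y_1 = -w₀x²(L-x)²(x+2L)/(120LEI) = -(-3)·2²·(10-2)²·(2+2·10)/(120·10·5000) = 44/15625 m
Load 2 — uniform load w=11 kN/m over full span:
  y_2 = -wx²(L-x)²/(24EI) = -11·2²·(10-2)²/(24·5000) = -44/1875 m
Load 3 — point force P=-4 kN at a=15/2 m (b=L-a=5/2):
  y_3 = -Pb²x²(3aL-(3a+b)x)/(6L³EI)  [x≤a] = -(-4)·(5/2)²·2²·(3·(15/2)·10-(3·(15/2)+(5/2))·2)/(6·10³·5000) = 7/12000 m
Load 4 — point force P=10 kN at a=5 m (b=L-a=5):
  y_4 = -Pb²x²(3aL-(3a+b)x)/(6L³EI)  [x≤a] = -10·5²·2²·(3·5·10-(3·5+5)·2)/(6·10³·5000) = -11/3000 m
Superposition: y = Σ y_i = -11867/500000 m ≈ -0.023734 m

y(2) = -11867/500000 m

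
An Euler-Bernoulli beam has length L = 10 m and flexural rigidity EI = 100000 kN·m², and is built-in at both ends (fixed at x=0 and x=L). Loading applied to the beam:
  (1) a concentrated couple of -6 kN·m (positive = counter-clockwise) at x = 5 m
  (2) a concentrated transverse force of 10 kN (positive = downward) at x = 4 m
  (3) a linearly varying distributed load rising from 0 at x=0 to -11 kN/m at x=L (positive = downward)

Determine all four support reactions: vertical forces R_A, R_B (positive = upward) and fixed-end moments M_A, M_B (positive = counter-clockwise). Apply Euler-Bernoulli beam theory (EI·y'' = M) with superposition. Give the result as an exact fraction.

Load 1 — applied couple M₀=-6 kN·m at a=5 m (b=L-a=5):
  R_A = 6M₀ab/L³ = 6·(-6)·5·5/10³ = -9/10 kN
  M_A = M₀b(2a-b)/L² = (-6)·5·(2·5-5)/10² = -3/2 kN·m
  R_B = -6M₀ab/L³ = -6·(-6)·5·5/10³ = 9/10 kN
  M_B = M₀a(2b-a)/L² = (-6)·5·(2·5-5)/10² = -3/2 kN·m
Load 2 — point force P=10 kN at a=4 m (b=L-a=6):
  R_A = Pb²(3a+b)/L³ = 10·6²·(3·4+6)/10³ = 162/25 kN
  M_A = Pab²/L² = 10·4·6²/10² = 72/5 kN·m
  R_B = Pa²(a+3b)/L³ = 10·4²·(4+3·6)/10³ = 88/25 kN
  M_B = -Pa²b/L² = -10·4²·6/10² = -48/5 kN·m
Load 3 — triangular load w₀=-11 kN/m (0→w₀ over full span):
  R_A = 3w₀L/20 = 3·(-11)·10/20 = -33/2 kN
  M_A = w₀L²/30 = (-11)·10²/30 = -110/3 kN·m
  R_B = 7w₀L/20 = 7·(-11)·10/20 = -77/2 kN
  M_B = -w₀L²/20 = -(-11)·10²/20 = 55 kN·m
Superposition: R_A = -273/25 kN, M_A = -713/30 kN·m, R_B = -852/25 kN, M_B = 439/10 kN·m

R_A = -273/25 kN, M_A = -713/30 kN·m, R_B = -852/25 kN, M_B = 439/10 kN·m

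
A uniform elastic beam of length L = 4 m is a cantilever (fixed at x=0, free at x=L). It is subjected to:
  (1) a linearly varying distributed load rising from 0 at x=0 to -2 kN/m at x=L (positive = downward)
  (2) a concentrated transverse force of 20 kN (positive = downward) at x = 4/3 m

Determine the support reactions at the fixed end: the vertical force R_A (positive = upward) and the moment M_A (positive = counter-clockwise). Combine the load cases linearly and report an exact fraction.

Load 1 — triangular load w₀=-2 kN/m (0→w₀ over full span):
  R_A = w₀L/2 = (-2)·4/2 = -4 kN
  M_A = w₀L²/3 = (-2)·4²/3 = -32/3 kN·m
Load 2 — point force P=20 kN at a=4/3 m (b=L-a=8/3):
  R_A = P = 20 kN
  M_A = Pa = 20·(4/3) = 80/3 kN·m
Superposition: R_A = 16 kN, M_A = 16 kN·m

R_A = 16 kN, M_A = 16 kN·m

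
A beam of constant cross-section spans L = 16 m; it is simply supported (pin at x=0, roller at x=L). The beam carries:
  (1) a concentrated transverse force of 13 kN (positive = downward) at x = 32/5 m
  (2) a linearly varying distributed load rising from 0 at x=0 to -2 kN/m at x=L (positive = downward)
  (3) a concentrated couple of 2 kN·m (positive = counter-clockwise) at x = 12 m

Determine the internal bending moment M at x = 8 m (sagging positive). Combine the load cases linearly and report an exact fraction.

M(8) = 53/5 kN·m

Load 1 — point force P=13 kN at a=32/5 m (b=L-a=48/5):
  M_1 = Pa(L-x)/L  [x>a] = 13·(32/5)·(16-8)/16 = 208/5 kN·m
Load 2 — triangular load w₀=-2 kN/m (0→w₀ over full span):
  M_2 = w₀Lx/6 - w₀x³/(6L) = (-2)·16·8/6 - (-2)·8³/(6·16) = -32 kN·m
Load 3 — applied couple M₀=2 kN·m at a=12 m (b=L-a=4):
  M_3 = M₀x/L  [x≤a] = 2·8/16 = 1 kN·m
Superposition: M = Σ M_i = 53/5 kN·m ≈ 10.600000 kN·m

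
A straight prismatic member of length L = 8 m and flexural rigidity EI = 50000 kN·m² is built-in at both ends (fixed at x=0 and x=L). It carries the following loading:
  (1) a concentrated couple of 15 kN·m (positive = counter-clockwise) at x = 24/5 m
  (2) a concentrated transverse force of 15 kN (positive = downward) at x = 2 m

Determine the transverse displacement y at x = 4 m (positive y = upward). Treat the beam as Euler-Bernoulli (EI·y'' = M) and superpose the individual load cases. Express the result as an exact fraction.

Load 1 — applied couple M₀=15 kN·m at a=24/5 m (b=L-a=16/5):
  y_1 = (R_Ax³/6 - M_Ax²/2)/EI  [x≤a] with R_A=27/10, M_A=24/5 = ((27/10)·4³/6 - (24/5)·4²/2)/50000 = -3/15625 m
Load 2 — point force P=15 kN at a=2 m (b=L-a=6):
  y_2 = -Pa²(L-x)²(3bL-(3b+a)(L-x))/(6L³EI)  [x>a] = -15·2²·(8-4)²·(3·6·8-(3·6+2)·(8-4))/(6·8³·50000) = -1/2500 m
Superposition: y = Σ y_i = -37/62500 m ≈ -0.000592 m

y(4) = -37/62500 m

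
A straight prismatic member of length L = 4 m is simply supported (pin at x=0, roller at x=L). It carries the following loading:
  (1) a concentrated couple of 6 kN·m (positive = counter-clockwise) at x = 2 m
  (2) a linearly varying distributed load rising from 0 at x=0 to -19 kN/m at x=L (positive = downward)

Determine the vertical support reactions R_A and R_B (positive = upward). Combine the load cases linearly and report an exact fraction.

Load 1 — applied couple M₀=6 kN·m at a=2 m (b=L-a=2):
  R_A = M₀/L = 6/4 = 3/2 kN
  R_B = -M₀/L = -6/4 = -3/2 kN
Load 2 — triangular load w₀=-19 kN/m (0→w₀ over full span):
  R_A = w₀L/6 = (-19)·4/6 = -38/3 kN
  R_B = w₀L/3 = (-19)·4/3 = -76/3 kN
Superposition: R_A = -67/6 kN, R_B = -161/6 kN

R_A = -67/6 kN, R_B = -161/6 kN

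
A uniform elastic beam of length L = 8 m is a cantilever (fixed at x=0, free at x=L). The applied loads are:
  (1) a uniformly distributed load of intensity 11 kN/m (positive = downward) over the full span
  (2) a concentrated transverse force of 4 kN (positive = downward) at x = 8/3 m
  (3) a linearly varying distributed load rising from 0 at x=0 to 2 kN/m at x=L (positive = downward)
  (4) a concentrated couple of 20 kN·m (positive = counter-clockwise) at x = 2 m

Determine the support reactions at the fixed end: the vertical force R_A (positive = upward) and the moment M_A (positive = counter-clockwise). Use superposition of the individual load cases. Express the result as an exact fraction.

Load 1 — uniform load w=11 kN/m over full span:
  R_A = wL = 11·8 = 88 kN
  M_A = wL²/2 = 11·8²/2 = 352 kN·m
Load 2 — point force P=4 kN at a=8/3 m (b=L-a=16/3):
  R_A = P = 4 kN
  M_A = Pa = 4·(8/3) = 32/3 kN·m
Load 3 — triangular load w₀=2 kN/m (0→w₀ over full span):
  R_A = w₀L/2 = 2·8/2 = 8 kN
  M_A = w₀L²/3 = 2·8²/3 = 128/3 kN·m
Load 4 — applied couple M₀=20 kN·m at a=2 m (b=L-a=6):
  R_A = 0 kN
  M_A = -M₀ = -20 kN·m
Superposition: R_A = 100 kN, M_A = 1156/3 kN·m

R_A = 100 kN, M_A = 1156/3 kN·m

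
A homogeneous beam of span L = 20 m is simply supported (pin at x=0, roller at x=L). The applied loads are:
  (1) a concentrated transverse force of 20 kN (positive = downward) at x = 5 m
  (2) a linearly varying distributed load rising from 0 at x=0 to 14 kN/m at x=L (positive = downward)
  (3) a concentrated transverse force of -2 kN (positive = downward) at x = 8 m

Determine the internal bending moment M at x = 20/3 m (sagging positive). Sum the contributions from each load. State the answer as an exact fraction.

M(20/3) = 27152/81 kN·m

Load 1 — point force P=20 kN at a=5 m (b=L-a=15):
  M_1 = Pa(L-x)/L  [x>a] = 20·5·(20-(20/3))/20 = 200/3 kN·m
Load 2 — triangular load w₀=14 kN/m (0→w₀ over full span):
  M_2 = w₀Lx/6 - w₀x³/(6L) = 14·20·(20/3)/6 - 14·(20/3)³/(6·20) = 22400/81 kN·m
Load 3 — point force P=-2 kN at a=8 m (b=L-a=12):
  M_3 = Pbx/L  [x≤a] = (-2)·12·(20/3)/20 = -8 kN·m
Superposition: M = Σ M_i = 27152/81 kN·m ≈ 335.209877 kN·m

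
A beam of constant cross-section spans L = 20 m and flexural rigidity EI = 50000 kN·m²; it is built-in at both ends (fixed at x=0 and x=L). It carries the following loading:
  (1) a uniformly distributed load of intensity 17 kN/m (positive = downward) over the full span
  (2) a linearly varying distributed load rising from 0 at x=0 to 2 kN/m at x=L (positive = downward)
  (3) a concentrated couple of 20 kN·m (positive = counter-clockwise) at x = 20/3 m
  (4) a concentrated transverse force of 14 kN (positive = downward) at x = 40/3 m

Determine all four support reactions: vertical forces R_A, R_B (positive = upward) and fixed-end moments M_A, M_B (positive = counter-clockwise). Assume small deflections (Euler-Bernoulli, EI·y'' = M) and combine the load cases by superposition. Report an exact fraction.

R_A = 4886/27 kN, M_A = 16580/27 kN·m, R_B = 5212/27 kN, M_B = -17320/27 kN·m

Load 1 — uniform load w=17 kN/m over full span:
  R_A = wL/2 = 17·20/2 = 170 kN
  M_A = wL²/12 = 17·20²/12 = 1700/3 kN·m
  R_B = wL/2 = 17·20/2 = 170 kN
  M_B = -wL²/12 = -17·20²/12 = -1700/3 kN·m
Load 2 — triangular load w₀=2 kN/m (0→w₀ over full span):
  R_A = 3w₀L/20 = 3·2·20/20 = 6 kN
  M_A = w₀L²/30 = 2·20²/30 = 80/3 kN·m
  R_B = 7w₀L/20 = 7·2·20/20 = 14 kN
  M_B = -w₀L²/20 = -2·20²/20 = -40 kN·m
Load 3 — applied couple M₀=20 kN·m at a=20/3 m (b=L-a=40/3):
  R_A = 6M₀ab/L³ = 6·20·(20/3)·(40/3)/20³ = 4/3 kN
  M_A = M₀b(2a-b)/L² = 20·(40/3)·(2·(20/3)-(40/3))/20² = 0 kN·m
  R_B = -6M₀ab/L³ = -6·20·(20/3)·(40/3)/20³ = -4/3 kN
  M_B = M₀a(2b-a)/L² = 20·(20/3)·(2·(40/3)-(20/3))/20² = 20/3 kN·m
Load 4 — point force P=14 kN at a=40/3 m (b=L-a=20/3):
  R_A = Pb²(3a+b)/L³ = 14·(20/3)²·(3·(40/3)+(20/3))/20³ = 98/27 kN
  M_A = Pab²/L² = 14·(40/3)·(20/3)²/20² = 560/27 kN·m
  R_B = Pa²(a+3b)/L³ = 14·(40/3)²·((40/3)+3·(20/3))/20³ = 280/27 kN
  M_B = -Pa²b/L² = -14·(40/3)²·(20/3)/20² = -1120/27 kN·m
Superposition: R_A = 4886/27 kN, M_A = 16580/27 kN·m, R_B = 5212/27 kN, M_B = -17320/27 kN·m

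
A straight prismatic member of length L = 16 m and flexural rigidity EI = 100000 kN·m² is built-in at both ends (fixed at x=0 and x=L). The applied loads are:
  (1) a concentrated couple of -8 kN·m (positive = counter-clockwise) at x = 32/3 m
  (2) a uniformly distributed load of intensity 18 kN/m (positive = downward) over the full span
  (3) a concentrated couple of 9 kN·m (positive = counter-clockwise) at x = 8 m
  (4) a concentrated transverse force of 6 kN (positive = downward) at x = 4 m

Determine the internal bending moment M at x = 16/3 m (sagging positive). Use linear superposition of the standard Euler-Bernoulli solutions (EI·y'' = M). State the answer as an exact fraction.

Load 1 — applied couple M₀=-8 kN·m at a=32/3 m (b=L-a=16/3):
  M_1 = R_Ax - M_A  [x≤a] with R_A=-2/3, M_A=-8/3 = (-2/3)·(16/3) - (-8/3) = -8/9 kN·m
Load 2 — uniform load w=18 kN/m over full span:
  M_2 = wLx/2 - wL²/12 - wx²/2 = 18·16·(16/3)/2 - 18·16²/12 - 18·(16/3)²/2 = 128 kN·m
Load 3 — applied couple M₀=9 kN·m at a=8 m (b=L-a=8):
  M_3 = R_Ax - M_A  [x≤a] with R_A=27/32, M_A=9/4 = (27/32)·(16/3) - (9/4) = 9/4 kN·m
Load 4 — point force P=6 kN at a=4 m (b=L-a=12):
  M_4 = Pa²(a+3b)(L-x)/L³ - Pa²b/L²  [x>a] = 6·4²·(4+3·12)·(16-(16/3))/16³ - 6·4²·12/16² = 11/2 kN·m
Superposition: M = Σ M_i = 4855/36 kN·m ≈ 134.861111 kN·m

M(16/3) = 4855/36 kN·m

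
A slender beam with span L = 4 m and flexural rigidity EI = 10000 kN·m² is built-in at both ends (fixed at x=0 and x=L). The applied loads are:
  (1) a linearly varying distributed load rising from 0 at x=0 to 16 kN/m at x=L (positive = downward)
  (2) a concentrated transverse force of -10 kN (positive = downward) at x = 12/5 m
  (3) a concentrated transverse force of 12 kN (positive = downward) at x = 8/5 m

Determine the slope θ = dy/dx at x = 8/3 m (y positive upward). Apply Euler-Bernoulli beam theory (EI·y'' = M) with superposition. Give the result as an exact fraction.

θ(8/3) = 6491/18984375 rad

Load 1 — triangular load w₀=16 kN/m (0→w₀ over full span):
  θ_1 = -w₀(2x(L-x)(L-2x)(x+2L)+x²(L-x)²)/(120LEI) = -16·(2·(8/3)·(4-(8/3))·(4-2·(8/3))·((8/3)+2·4)+(8/3)²·(4-(8/3))²)/(120·4·10000) = 224/759375 rad
Load 2 — point force P=-10 kN at a=12/5 m (b=L-a=8/5):
  θ_2 = Pa²(L-x)(2bL-(3b+a)(L-x))/(2L³EI)  [x>a] = (-10)·(12/5)²·(4-(8/3))·(2·(8/5)·4-(3·(8/5)+(12/5))·(4-(8/3)))/(2·4³·10000) = -3/15625 rad
Load 3 — point force P=12 kN at a=8/5 m (b=L-a=12/5):
  θ_3 = Pa²(L-x)(2bL-(3b+a)(L-x))/(2L³EI)  [x>a] = 12·(8/5)²·(4-(8/3))·(2·(12/5)·4-(3·(12/5)+(8/5))·(4-(8/3)))/(2·4³·10000) = 56/234375 rad
Superposition: θ = Σ θ_i = 6491/18984375 rad ≈ 0.000342 rad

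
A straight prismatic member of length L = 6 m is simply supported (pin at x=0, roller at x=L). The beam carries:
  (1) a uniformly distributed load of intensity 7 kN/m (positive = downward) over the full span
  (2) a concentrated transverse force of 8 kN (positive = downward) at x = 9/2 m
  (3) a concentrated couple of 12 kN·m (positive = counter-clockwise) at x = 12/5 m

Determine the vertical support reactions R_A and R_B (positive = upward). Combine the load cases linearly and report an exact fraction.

Load 1 — uniform load w=7 kN/m over full span:
  R_A = wL/2 = 7·6/2 = 21 kN
  R_B = wL/2 = 7·6/2 = 21 kN
Load 2 — point force P=8 kN at a=9/2 m (b=L-a=3/2):
  R_A = Pb/L = 8·(3/2)/6 = 2 kN
  R_B = Pa/L = 8·(9/2)/6 = 6 kN
Load 3 — applied couple M₀=12 kN·m at a=12/5 m (b=L-a=18/5):
  R_A = M₀/L = 12/6 = 2 kN
  R_B = -M₀/L = -12/6 = -2 kN
Superposition: R_A = 25 kN, R_B = 25 kN

R_A = 25 kN, R_B = 25 kN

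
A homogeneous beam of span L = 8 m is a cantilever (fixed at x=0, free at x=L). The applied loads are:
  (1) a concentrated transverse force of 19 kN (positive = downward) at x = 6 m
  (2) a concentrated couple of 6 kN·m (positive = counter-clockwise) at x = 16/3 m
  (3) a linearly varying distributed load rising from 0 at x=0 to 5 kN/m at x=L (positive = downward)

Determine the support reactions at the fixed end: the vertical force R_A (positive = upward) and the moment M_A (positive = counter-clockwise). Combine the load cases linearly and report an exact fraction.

Load 1 — point force P=19 kN at a=6 m (b=L-a=2):
  R_A = P = 19 kN
  M_A = Pa = 19·6 = 114 kN·m
Load 2 — applied couple M₀=6 kN·m at a=16/3 m (b=L-a=8/3):
  R_A = 0 kN
  M_A = -M₀ = -6 kN·m
Load 3 — triangular load w₀=5 kN/m (0→w₀ over full span):
  R_A = w₀L/2 = 5·8/2 = 20 kN
  M_A = w₀L²/3 = 5·8²/3 = 320/3 kN·m
Superposition: R_A = 39 kN, M_A = 644/3 kN·m

R_A = 39 kN, M_A = 644/3 kN·m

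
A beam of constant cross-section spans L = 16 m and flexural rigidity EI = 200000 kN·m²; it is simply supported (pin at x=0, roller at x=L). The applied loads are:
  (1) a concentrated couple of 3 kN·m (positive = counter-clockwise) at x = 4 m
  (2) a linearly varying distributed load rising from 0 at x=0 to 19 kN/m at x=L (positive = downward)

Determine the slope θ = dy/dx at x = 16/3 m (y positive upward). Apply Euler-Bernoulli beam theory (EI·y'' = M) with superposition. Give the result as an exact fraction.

Load 1 — applied couple M₀=3 kN·m at a=4 m (b=L-a=12):
  θ_1 = (M₀x²/(2L)-M₀(x-a)+C₁)/EI  [x>a] with C₁=M₀(3b²-L²)/(6L)=11/2 = (3·(16/3)²/(2·16)-3·((16/3)-4)+(11/2))/200000 = 1/48000 rad
Load 2 — triangular load w₀=19 kN/m (0→w₀ over full span):
  θ_2 = -w₀(7L⁴-30L²x²+15x⁴)/(360LEI) = -19·(7·16⁴-30·16²·(16/3)²+15·(16/3)⁴)/(360·16·200000) = -15808/3796875 rad
Superposition: θ = Σ θ_i = -2013299/486000000 rad ≈ -0.004143 rad

θ(16/3) = -2013299/486000000 rad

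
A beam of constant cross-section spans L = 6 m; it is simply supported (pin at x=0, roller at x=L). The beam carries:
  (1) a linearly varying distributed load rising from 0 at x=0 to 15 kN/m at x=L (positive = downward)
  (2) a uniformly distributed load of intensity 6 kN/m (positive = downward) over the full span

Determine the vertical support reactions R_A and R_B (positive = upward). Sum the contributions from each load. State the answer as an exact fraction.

R_A = 33 kN, R_B = 48 kN

Load 1 — triangular load w₀=15 kN/m (0→w₀ over full span):
  R_A = w₀L/6 = 15·6/6 = 15 kN
  R_B = w₀L/3 = 15·6/3 = 30 kN
Load 2 — uniform load w=6 kN/m over full span:
  R_A = wL/2 = 6·6/2 = 18 kN
  R_B = wL/2 = 6·6/2 = 18 kN
Superposition: R_A = 33 kN, R_B = 48 kN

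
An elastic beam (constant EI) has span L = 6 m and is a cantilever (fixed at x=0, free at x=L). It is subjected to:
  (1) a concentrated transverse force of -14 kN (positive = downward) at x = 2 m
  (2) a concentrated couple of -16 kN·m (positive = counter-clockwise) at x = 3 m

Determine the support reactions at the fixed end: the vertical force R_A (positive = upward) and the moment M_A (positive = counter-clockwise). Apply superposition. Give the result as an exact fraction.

R_A = -14 kN, M_A = -12 kN·m

Load 1 — point force P=-14 kN at a=2 m (b=L-a=4):
  R_A = P = (-14) = -14 kN
  M_A = Pa = (-14)·2 = -28 kN·m
Load 2 — applied couple M₀=-16 kN·m at a=3 m (b=L-a=3):
  R_A = 0 kN
  M_A = -M₀ = -(-16) = 16 kN·m
Superposition: R_A = -14 kN, M_A = -12 kN·m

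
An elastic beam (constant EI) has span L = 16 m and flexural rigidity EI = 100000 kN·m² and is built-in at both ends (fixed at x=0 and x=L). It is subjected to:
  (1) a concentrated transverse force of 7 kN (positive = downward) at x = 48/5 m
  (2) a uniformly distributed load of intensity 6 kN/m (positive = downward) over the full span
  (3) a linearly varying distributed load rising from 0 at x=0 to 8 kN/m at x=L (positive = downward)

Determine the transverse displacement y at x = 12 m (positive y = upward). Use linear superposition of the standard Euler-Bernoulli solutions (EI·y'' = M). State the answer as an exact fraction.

y(12) = -843/78125 m

Load 1 — point force P=7 kN at a=48/5 m (b=L-a=32/5):
  y_1 = -Pa²(L-x)²(3bL-(3b+a)(L-x))/(6L³EI)  [x>a] = -7·(48/5)²·(16-12)²·(3·(32/5)·16-(3·(32/5)+(48/5))·(16-12))/(6·16³·100000) = -63/78125 m
Load 2 — uniform load w=6 kN/m over full span:
  y_2 = -wx²(L-x)²/(24EI) = -6·12²·(16-12)²/(24·100000) = -18/3125 m
Load 3 — triangular load w₀=8 kN/m (0→w₀ over full span):
  y_3 = -w₀x²(L-x)²(x+2L)/(120LEI) = -8·12²·(16-12)²·(12+2·16)/(120·16·100000) = -66/15625 m
Superposition: y = Σ y_i = -843/78125 m ≈ -0.010790 m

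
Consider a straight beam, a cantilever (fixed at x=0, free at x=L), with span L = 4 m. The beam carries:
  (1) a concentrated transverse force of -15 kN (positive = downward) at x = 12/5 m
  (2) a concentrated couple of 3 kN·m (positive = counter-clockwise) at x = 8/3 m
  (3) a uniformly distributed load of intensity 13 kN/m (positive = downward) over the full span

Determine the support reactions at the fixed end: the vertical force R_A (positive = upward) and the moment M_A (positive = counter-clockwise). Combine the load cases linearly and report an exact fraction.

Load 1 — point force P=-15 kN at a=12/5 m (b=L-a=8/5):
  R_A = P = (-15) = -15 kN
  M_A = Pa = (-15)·(12/5) = -36 kN·m
Load 2 — applied couple M₀=3 kN·m at a=8/3 m (b=L-a=4/3):
  R_A = 0 kN
  M_A = -M₀ = -3 kN·m
Load 3 — uniform load w=13 kN/m over full span:
  R_A = wL = 13·4 = 52 kN
  M_A = wL²/2 = 13·4²/2 = 104 kN·m
Superposition: R_A = 37 kN, M_A = 65 kN·m

R_A = 37 kN, M_A = 65 kN·m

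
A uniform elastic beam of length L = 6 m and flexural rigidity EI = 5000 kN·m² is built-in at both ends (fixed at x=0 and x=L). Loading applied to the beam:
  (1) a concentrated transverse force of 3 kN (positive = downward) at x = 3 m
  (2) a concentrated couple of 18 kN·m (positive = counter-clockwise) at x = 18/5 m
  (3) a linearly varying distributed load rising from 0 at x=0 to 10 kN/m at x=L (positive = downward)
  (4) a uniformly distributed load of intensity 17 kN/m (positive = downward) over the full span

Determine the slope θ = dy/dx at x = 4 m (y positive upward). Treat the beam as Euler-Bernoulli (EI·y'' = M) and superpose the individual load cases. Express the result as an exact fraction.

Load 1 — point force P=3 kN at a=3 m (b=L-a=3):
  θ_1 = Pa²(L-x)(2bL-(3b+a)(L-x))/(2L³EI)  [x>a] = 3·3²·(6-4)·(2·3·6-(3·3+3)·(6-4))/(2·6³·5000) = 3/10000 rad
Load 2 — applied couple M₀=18 kN·m at a=18/5 m (b=L-a=12/5):
  θ_2 = (R_Ax²/2 - M_Ax - M₀(x-a))/EI  [x>a] with R_A=108/25, M_A=144/25 = ((108/25)·4²/2 - (144/25)·4 - 18·(4-(18/5)))/5000 = 27/31250 rad
Load 3 — triangular load w₀=10 kN/m (0→w₀ over full span):
  θ_3 = -w₀(2x(L-x)(L-2x)(x+2L)+x²(L-x)²)/(120LEI) = -10·(2·4·(6-4)·(6-2·4)·(4+2·6)+4²·(6-4)²)/(120·6·5000) = 7/5625 rad
Load 4 — uniform load w=17 kN/m over full span:
  θ_4 = -wx(L-x)(L-2x)/(12EI) = -17·4·(6-4)·(6-2·4)/(12·5000) = 17/3750 rad
Superposition: θ = Σ θ_i = 15619/2250000 rad ≈ 0.006942 rad

θ(4) = 15619/2250000 rad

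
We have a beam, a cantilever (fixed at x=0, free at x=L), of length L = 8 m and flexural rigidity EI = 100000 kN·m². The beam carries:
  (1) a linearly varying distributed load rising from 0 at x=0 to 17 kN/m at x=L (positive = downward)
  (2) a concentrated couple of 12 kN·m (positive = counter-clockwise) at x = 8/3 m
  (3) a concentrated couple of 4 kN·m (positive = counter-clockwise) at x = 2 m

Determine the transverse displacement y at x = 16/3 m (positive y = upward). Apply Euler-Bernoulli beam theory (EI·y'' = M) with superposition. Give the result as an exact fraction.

Load 1 — triangular load w₀=17 kN/m (0→w₀ over full span):
  y_1 = (w₀Lx³/12-w₀L²x²/6-w₀x⁵/(120L))/EI = (17·8·(16/3)³/12-17·8²·(16/3)²/6-17·(16/3)⁵/(120·8))/100000 = -400384/11390625 m
Load 2 — applied couple M₀=12 kN·m at a=8/3 m (b=L-a=16/3):
  y_2 = M₀a(2x-a)/(2EI)  [x>a] = 12·(8/3)·(2·(16/3)-(8/3))/(2·100000) = 4/3125 m
Load 3 — applied couple M₀=4 kN·m at a=2 m (b=L-a=6):
  y_3 = M₀a(2x-a)/(2EI)  [x>a] = 4·2·(2·(16/3)-2)/(2·100000) = 13/37500 m
Superposition: y = Σ y_i = -1527421/45562500 m ≈ -0.033524 m

y(16/3) = -1527421/45562500 m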